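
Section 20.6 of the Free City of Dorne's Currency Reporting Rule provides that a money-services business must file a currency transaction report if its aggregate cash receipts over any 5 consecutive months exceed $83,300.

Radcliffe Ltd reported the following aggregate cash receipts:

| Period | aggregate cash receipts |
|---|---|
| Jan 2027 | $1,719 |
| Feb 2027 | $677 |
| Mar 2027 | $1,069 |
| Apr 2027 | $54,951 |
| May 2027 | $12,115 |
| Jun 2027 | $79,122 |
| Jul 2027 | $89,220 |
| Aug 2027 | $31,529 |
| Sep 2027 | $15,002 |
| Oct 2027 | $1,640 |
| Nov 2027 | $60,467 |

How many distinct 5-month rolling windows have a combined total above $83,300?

Jan 2027–May 2027: $1,719 + $677 + $1,069 + $54,951 + $12,115 = $70,531 (under)
Feb 2027–Jun 2027: $677 + $1,069 + $54,951 + $12,115 + $79,122 = $147,934 (over)
Mar 2027–Jul 2027: $1,069 + $54,951 + $12,115 + $79,122 + $89,220 = $236,477 (over)
Apr 2027–Aug 2027: $54,951 + $12,115 + $79,122 + $89,220 + $31,529 = $266,937 (over)
May 2027–Sep 2027: $12,115 + $79,122 + $89,220 + $31,529 + $15,002 = $226,988 (over)
Jun 2027–Oct 2027: $79,122 + $89,220 + $31,529 + $15,002 + $1,640 = $216,513 (over)
Jul 2027–Nov 2027: $89,220 + $31,529 + $15,002 + $1,640 + $60,467 = $197,858 (over)
6 windows exceed the threshold.

6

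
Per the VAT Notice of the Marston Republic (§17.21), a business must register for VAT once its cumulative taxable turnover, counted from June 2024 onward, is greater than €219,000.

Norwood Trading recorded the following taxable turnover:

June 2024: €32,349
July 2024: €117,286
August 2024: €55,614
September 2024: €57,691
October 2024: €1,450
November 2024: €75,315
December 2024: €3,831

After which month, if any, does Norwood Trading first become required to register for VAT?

Through June 2024: €32,349
Through July 2024: €149,635
Through August 2024: €205,249
Through September 2024: €262,940 ← exceeds threshold

September 2024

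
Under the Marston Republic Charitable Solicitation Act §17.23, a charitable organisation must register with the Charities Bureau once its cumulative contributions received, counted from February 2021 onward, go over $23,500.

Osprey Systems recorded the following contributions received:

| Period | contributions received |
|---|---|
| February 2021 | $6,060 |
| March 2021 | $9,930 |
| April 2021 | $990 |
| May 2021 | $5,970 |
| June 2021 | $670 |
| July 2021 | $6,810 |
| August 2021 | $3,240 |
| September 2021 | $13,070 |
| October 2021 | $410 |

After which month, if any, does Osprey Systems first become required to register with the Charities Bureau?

Through February 2021: $6,060
Through March 2021: $15,990
Through April 2021: $16,980
Through May 2021: $22,950
Through June 2021: $23,620 ← exceeds threshold

June 2021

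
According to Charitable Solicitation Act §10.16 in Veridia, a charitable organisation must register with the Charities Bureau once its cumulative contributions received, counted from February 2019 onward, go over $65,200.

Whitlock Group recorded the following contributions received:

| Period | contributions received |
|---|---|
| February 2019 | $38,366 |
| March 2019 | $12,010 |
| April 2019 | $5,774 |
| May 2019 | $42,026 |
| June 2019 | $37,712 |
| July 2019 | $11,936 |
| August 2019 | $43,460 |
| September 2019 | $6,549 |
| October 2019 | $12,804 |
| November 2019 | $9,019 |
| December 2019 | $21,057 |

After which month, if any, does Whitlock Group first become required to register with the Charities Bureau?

Through February 2019: $38,366
Through March 2019: $50,376
Through April 2019: $56,150
Through May 2019: $98,176 ← exceeds threshold

May 2019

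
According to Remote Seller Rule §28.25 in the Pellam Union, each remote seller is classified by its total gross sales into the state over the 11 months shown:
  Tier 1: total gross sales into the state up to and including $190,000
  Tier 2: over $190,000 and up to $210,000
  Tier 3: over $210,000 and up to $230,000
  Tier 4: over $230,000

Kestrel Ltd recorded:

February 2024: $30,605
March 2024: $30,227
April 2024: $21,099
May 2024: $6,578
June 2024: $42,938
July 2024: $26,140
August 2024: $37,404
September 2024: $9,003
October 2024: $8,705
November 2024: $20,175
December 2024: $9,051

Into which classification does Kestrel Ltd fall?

Tier 4

Total gross sales into the state: $30,605 + $30,227 + $21,099 + $6,578 + $42,938 + $26,140 + $37,404 + $9,003 + $8,705 + $20,175 + $9,051 = $241,925.
$241,925 > $230,000, so Tier 4 applies.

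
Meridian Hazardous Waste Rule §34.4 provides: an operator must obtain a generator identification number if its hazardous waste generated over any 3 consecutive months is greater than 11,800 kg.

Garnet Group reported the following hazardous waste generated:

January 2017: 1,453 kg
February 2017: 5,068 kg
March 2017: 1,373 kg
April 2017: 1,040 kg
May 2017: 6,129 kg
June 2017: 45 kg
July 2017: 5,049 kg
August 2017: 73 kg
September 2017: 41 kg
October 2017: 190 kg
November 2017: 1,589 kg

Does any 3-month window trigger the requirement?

No

January 2017–March 2017: 1,453 kg + 5,068 kg + 1,373 kg = 7,894 kg (under)
February 2017–April 2017: 5,068 kg + 1,373 kg + 1,040 kg = 7,481 kg (under)
March 2017–May 2017: 1,373 kg + 1,040 kg + 6,129 kg = 8,542 kg (under)
April 2017–June 2017: 1,040 kg + 6,129 kg + 45 kg = 7,214 kg (under)
May 2017–July 2017: 6,129 kg + 45 kg + 5,049 kg = 11,223 kg (under)
June 2017–August 2017: 45 kg + 5,049 kg + 73 kg = 5,167 kg (under)
July 2017–September 2017: 5,049 kg + 73 kg + 41 kg = 5,163 kg (under)
August 2017–October 2017: 73 kg + 41 kg + 190 kg = 304 kg (under)
September 2017–November 2017: 41 kg + 190 kg + 1,589 kg = 1,820 kg (under)
No window exceeds 11,800 kg.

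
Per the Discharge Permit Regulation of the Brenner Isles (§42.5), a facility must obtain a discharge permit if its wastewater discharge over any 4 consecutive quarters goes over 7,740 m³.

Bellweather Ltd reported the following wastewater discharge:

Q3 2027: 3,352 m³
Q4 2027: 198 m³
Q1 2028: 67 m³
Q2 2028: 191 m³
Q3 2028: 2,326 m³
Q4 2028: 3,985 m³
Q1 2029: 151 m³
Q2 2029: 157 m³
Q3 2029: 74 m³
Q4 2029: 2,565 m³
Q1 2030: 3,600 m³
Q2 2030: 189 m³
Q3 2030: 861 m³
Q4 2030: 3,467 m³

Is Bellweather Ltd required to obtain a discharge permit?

Q3 2027–Q2 2028: 3,352 m³ + 198 m³ + 67 m³ + 191 m³ = 3,808 m³ (under)
Q4 2027–Q3 2028: 198 m³ + 67 m³ + 191 m³ + 2,326 m³ = 2,782 m³ (under)
Q1 2028–Q4 2028: 67 m³ + 191 m³ + 2,326 m³ + 3,985 m³ = 6,569 m³ (under)
Q2 2028–Q1 2029: 191 m³ + 2,326 m³ + 3,985 m³ + 151 m³ = 6,653 m³ (under)
Q3 2028–Q2 2029: 2,326 m³ + 3,985 m³ + 151 m³ + 157 m³ = 6,619 m³ (under)
Q4 2028–Q3 2029: 3,985 m³ + 151 m³ + 157 m³ + 74 m³ = 4,367 m³ (under)
Q1 2029–Q4 2029: 151 m³ + 157 m³ + 74 m³ + 2,565 m³ = 2,947 m³ (under)
Q2 2029–Q1 2030: 157 m³ + 74 m³ + 2,565 m³ + 3,600 m³ = 6,396 m³ (under)
Q3 2029–Q2 2030: 74 m³ + 2,565 m³ + 3,600 m³ + 189 m³ = 6,428 m³ (under)
Q4 2029–Q3 2030: 2,565 m³ + 3,600 m³ + 189 m³ + 861 m³ = 7,215 m³ (under)
Q1 2030–Q4 2030: 3,600 m³ + 189 m³ + 861 m³ + 3,467 m³ = 8,117 m³ (over)
At least one window exceeds 7,740 m³.

Yes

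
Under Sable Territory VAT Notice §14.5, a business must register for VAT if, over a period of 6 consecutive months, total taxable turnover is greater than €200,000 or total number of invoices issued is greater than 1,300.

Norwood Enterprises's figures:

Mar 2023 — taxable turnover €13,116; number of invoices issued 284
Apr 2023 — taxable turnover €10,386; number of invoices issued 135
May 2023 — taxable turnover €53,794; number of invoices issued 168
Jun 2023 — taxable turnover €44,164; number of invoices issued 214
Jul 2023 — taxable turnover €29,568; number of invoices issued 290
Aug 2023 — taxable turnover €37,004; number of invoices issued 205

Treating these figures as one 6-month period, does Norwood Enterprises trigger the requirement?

No

Total taxable turnover: €13,116 + €10,386 + €53,794 + €44,164 + €29,568 + €37,004 = €188,032 (≤ €200,000).
Total number of invoices issued: 284 + 135 + 168 + 214 + 290 + 205 = 1,296 (≤ 1,300).
The test is 'or': neither threshold is exceeded.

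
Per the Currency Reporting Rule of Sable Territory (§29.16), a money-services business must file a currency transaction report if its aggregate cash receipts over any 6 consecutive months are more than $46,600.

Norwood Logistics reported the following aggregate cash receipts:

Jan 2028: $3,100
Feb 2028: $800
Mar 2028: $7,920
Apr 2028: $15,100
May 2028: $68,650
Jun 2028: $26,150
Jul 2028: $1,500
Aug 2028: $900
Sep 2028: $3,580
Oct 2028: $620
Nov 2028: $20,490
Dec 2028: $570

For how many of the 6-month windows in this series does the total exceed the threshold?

Jan 2028–Jun 2028: $3,100 + $800 + $7,920 + $15,100 + $68,650 + $26,150 = $121,720 (over)
Feb 2028–Jul 2028: $800 + $7,920 + $15,100 + $68,650 + $26,150 + $1,500 = $120,120 (over)
Mar 2028–Aug 2028: $7,920 + $15,100 + $68,650 + $26,150 + $1,500 + $900 = $120,220 (over)
Apr 2028–Sep 2028: $15,100 + $68,650 + $26,150 + $1,500 + $900 + $3,580 = $115,880 (over)
May 2028–Oct 2028: $68,650 + $26,150 + $1,500 + $900 + $3,580 + $620 = $101,400 (over)
Jun 2028–Nov 2028: $26,150 + $1,500 + $900 + $3,580 + $620 + $20,490 = $53,240 (over)
Jul 2028–Dec 2028: $1,500 + $900 + $3,580 + $620 + $20,490 + $570 = $27,660 (under)
6 windows exceed the threshold.

6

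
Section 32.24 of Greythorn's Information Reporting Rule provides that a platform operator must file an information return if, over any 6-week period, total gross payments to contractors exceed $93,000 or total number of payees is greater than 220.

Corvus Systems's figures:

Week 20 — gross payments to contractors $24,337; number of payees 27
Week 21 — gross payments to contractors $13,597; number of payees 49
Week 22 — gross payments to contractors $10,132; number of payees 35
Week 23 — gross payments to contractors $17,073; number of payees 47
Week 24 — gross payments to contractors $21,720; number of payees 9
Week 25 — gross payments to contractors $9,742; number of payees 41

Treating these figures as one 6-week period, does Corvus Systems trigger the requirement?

Yes

Total gross payments to contractors: $24,337 + $13,597 + $10,132 + $17,073 + $21,720 + $9,742 = $96,601 (> $93,000).
Total number of payees: 27 + 49 + 35 + 47 + 9 + 41 = 208 (≤ 220).
The test is 'or': at least one threshold is exceeded.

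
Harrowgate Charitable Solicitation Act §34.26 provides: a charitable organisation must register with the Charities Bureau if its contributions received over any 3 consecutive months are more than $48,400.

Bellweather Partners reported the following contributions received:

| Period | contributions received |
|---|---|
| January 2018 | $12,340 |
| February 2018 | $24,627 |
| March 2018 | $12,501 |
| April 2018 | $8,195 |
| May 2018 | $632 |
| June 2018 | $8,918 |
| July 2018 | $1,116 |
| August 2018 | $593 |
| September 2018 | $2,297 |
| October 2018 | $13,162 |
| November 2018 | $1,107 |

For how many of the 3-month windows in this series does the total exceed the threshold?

1

January 2018–March 2018: $12,340 + $24,627 + $12,501 = $49,468 (over)
February 2018–April 2018: $24,627 + $12,501 + $8,195 = $45,323 (under)
March 2018–May 2018: $12,501 + $8,195 + $632 = $21,328 (under)
April 2018–June 2018: $8,195 + $632 + $8,918 = $17,745 (under)
May 2018–July 2018: $632 + $8,918 + $1,116 = $10,666 (under)
June 2018–August 2018: $8,918 + $1,116 + $593 = $10,627 (under)
July 2018–September 2018: $1,116 + $593 + $2,297 = $4,006 (under)
August 2018–October 2018: $593 + $2,297 + $13,162 = $16,052 (under)
September 2018–November 2018: $2,297 + $13,162 + $1,107 = $16,566 (under)
1 window exceeds the threshold.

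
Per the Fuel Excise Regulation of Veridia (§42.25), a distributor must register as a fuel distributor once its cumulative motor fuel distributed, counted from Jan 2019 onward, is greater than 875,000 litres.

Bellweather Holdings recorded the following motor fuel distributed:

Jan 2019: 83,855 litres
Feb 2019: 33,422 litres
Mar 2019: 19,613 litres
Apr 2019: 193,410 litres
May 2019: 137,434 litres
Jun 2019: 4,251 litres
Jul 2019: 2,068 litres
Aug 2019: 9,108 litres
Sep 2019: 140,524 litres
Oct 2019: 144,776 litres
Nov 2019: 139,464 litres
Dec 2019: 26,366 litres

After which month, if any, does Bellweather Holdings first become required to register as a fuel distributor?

Nov 2019

Through Jan 2019: 83,855 litres
Through Feb 2019: 117,277 litres
Through Mar 2019: 136,890 litres
Through Apr 2019: 330,300 litres
Through May 2019: 467,734 litres
Through Jun 2019: 471,985 litres
Through Jul 2019: 474,053 litres
Through Aug 2019: 483,161 litres
Through Sep 2019: 623,685 litres
Through Oct 2019: 768,461 litres
Through Nov 2019: 907,925 litres ← exceeds threshold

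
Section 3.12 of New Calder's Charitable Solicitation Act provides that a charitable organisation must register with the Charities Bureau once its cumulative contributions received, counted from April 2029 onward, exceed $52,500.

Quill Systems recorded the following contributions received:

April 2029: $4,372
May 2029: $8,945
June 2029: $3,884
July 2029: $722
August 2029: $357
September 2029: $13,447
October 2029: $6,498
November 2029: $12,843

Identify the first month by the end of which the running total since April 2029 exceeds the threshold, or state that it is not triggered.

Through April 2029: $4,372
Through May 2029: $13,317
Through June 2029: $17,201
Through July 2029: $17,923
Through August 2029: $18,280
Through September 2029: $31,727
Through October 2029: $38,225
Through November 2029: $51,068
Final cumulative total $51,068 ≤ $52,500; the threshold is never exceeded.

Not triggered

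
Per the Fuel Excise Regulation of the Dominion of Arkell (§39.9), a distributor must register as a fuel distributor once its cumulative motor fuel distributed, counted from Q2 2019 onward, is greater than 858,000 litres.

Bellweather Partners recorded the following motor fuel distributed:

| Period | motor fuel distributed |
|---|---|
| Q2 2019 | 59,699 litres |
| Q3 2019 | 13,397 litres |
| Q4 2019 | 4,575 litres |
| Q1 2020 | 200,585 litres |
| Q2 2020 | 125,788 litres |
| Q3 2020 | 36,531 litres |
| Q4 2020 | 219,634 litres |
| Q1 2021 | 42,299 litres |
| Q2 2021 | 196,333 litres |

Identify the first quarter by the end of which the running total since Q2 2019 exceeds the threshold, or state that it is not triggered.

Q2 2021

Through Q2 2019: 59,699 litres
Through Q3 2019: 73,096 litres
Through Q4 2019: 77,671 litres
Through Q1 2020: 278,256 litres
Through Q2 2020: 404,044 litres
Through Q3 2020: 440,575 litres
Through Q4 2020: 660,209 litres
Through Q1 2021: 702,508 litres
Through Q2 2021: 898,841 litres ← exceeds threshold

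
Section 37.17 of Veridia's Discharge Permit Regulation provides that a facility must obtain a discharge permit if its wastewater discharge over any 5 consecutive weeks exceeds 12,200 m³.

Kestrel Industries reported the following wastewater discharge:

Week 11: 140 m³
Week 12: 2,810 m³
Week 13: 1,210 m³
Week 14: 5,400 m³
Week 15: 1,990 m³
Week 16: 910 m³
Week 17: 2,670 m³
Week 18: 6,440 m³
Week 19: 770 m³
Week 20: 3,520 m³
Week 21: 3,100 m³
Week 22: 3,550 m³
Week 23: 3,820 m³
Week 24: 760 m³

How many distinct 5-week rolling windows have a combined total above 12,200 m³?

8

Week 11–Week 15: 140 m³ + 2,810 m³ + 1,210 m³ + 5,400 m³ + 1,990 m³ = 11,550 m³ (under)
Week 12–Week 16: 2,810 m³ + 1,210 m³ + 5,400 m³ + 1,990 m³ + 910 m³ = 12,320 m³ (over)
Week 13–Week 17: 1,210 m³ + 5,400 m³ + 1,990 m³ + 910 m³ + 2,670 m³ = 12,180 m³ (under)
Week 14–Week 18: 5,400 m³ + 1,990 m³ + 910 m³ + 2,670 m³ + 6,440 m³ = 17,410 m³ (over)
Week 15–Week 19: 1,990 m³ + 910 m³ + 2,670 m³ + 6,440 m³ + 770 m³ = 12,780 m³ (over)
Week 16–Week 20: 910 m³ + 2,670 m³ + 6,440 m³ + 770 m³ + 3,520 m³ = 14,310 m³ (over)
Week 17–Week 21: 2,670 m³ + 6,440 m³ + 770 m³ + 3,520 m³ + 3,100 m³ = 16,500 m³ (over)
Week 18–Week 22: 6,440 m³ + 770 m³ + 3,520 m³ + 3,100 m³ + 3,550 m³ = 17,380 m³ (over)
Week 19–Week 23: 770 m³ + 3,520 m³ + 3,100 m³ + 3,550 m³ + 3,820 m³ = 14,760 m³ (over)
Week 20–Week 24: 3,520 m³ + 3,100 m³ + 3,550 m³ + 3,820 m³ + 760 m³ = 14,750 m³ (over)
8 windows exceed the threshold.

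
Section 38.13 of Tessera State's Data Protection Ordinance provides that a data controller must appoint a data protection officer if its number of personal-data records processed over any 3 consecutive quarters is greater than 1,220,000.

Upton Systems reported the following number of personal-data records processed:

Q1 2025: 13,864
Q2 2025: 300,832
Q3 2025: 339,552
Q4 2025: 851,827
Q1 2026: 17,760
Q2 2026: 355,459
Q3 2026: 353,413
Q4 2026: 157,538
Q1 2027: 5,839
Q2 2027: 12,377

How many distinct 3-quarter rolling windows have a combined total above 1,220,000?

Q1 2025–Q3 2025: 13,864 + 300,832 + 339,552 = 654,248 (under)
Q2 2025–Q4 2025: 300,832 + 339,552 + 851,827 = 1,492,211 (over)
Q3 2025–Q1 2026: 339,552 + 851,827 + 17,760 = 1,209,139 (under)
Q4 2025–Q2 2026: 851,827 + 17,760 + 355,459 = 1,225,046 (over)
Q1 2026–Q3 2026: 17,760 + 355,459 + 353,413 = 726,632 (under)
Q2 2026–Q4 2026: 355,459 + 353,413 + 157,538 = 866,410 (under)
Q3 2026–Q1 2027: 353,413 + 157,538 + 5,839 = 516,790 (under)
Q4 2026–Q2 2027: 157,538 + 5,839 + 12,377 = 175,754 (under)
2 windows exceed the threshold.

2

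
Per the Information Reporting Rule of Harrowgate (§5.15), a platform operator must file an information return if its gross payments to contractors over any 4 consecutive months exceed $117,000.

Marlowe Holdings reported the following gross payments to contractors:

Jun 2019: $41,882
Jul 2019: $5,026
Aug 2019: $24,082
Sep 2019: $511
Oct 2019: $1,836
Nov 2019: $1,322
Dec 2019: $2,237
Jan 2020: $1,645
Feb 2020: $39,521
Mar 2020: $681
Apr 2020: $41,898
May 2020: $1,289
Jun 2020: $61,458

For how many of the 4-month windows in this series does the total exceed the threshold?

0

Jun 2019–Sep 2019: $41,882 + $5,026 + $24,082 + $511 = $71,501 (under)
Jul 2019–Oct 2019: $5,026 + $24,082 + $511 + $1,836 = $31,455 (under)
Aug 2019–Nov 2019: $24,082 + $511 + $1,836 + $1,322 = $27,751 (under)
Sep 2019–Dec 2019: $511 + $1,836 + $1,322 + $2,237 = $5,906 (under)
Oct 2019–Jan 2020: $1,836 + $1,322 + $2,237 + $1,645 = $7,040 (under)
Nov 2019–Feb 2020: $1,322 + $2,237 + $1,645 + $39,521 = $44,725 (under)
Dec 2019–Mar 2020: $2,237 + $1,645 + $39,521 + $681 = $44,084 (under)
Jan 2020–Apr 2020: $1,645 + $39,521 + $681 + $41,898 = $83,745 (under)
Feb 2020–May 2020: $39,521 + $681 + $41,898 + $1,289 = $83,389 (under)
Mar 2020–Jun 2020: $681 + $41,898 + $1,289 + $61,458 = $105,326 (under)
0 windows exceed the threshold.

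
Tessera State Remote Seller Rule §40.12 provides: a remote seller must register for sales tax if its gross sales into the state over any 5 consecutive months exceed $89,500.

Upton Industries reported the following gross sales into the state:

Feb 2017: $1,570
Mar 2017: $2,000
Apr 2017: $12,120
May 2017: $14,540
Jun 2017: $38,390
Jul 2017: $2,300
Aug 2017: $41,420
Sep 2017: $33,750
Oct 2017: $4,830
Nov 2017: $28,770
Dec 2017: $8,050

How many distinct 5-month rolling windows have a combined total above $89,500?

5

Feb 2017–Jun 2017: $1,570 + $2,000 + $12,120 + $14,540 + $38,390 = $68,620 (under)
Mar 2017–Jul 2017: $2,000 + $12,120 + $14,540 + $38,390 + $2,300 = $69,350 (under)
Apr 2017–Aug 2017: $12,120 + $14,540 + $38,390 + $2,300 + $41,420 = $108,770 (over)
May 2017–Sep 2017: $14,540 + $38,390 + $2,300 + $41,420 + $33,750 = $130,400 (over)
Jun 2017–Oct 2017: $38,390 + $2,300 + $41,420 + $33,750 + $4,830 = $120,690 (over)
Jul 2017–Nov 2017: $2,300 + $41,420 + $33,750 + $4,830 + $28,770 = $111,070 (over)
Aug 2017–Dec 2017: $41,420 + $33,750 + $4,830 + $28,770 + $8,050 = $116,820 (over)
5 windows exceed the threshold.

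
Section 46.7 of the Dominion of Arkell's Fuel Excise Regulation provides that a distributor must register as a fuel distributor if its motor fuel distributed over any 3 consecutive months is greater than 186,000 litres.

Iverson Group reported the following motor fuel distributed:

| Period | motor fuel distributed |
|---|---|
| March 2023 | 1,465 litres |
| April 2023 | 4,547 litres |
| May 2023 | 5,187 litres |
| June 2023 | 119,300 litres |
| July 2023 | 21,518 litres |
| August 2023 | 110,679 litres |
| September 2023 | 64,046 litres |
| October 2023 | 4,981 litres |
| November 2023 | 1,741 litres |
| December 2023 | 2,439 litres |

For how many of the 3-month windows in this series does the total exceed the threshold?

2

March 2023–May 2023: 1,465 litres + 4,547 litres + 5,187 litres = 11,199 litres (under)
April 2023–June 2023: 4,547 litres + 5,187 litres + 119,300 litres = 129,034 litres (under)
May 2023–July 2023: 5,187 litres + 119,300 litres + 21,518 litres = 146,005 litres (under)
June 2023–August 2023: 119,300 litres + 21,518 litres + 110,679 litres = 251,497 litres (over)
July 2023–September 2023: 21,518 litres + 110,679 litres + 64,046 litres = 196,243 litres (over)
August 2023–October 2023: 110,679 litres + 64,046 litres + 4,981 litres = 179,706 litres (under)
September 2023–November 2023: 64,046 litres + 4,981 litres + 1,741 litres = 70,768 litres (under)
October 2023–December 2023: 4,981 litres + 1,741 litres + 2,439 litres = 9,161 litres (under)
2 windows exceed the threshold.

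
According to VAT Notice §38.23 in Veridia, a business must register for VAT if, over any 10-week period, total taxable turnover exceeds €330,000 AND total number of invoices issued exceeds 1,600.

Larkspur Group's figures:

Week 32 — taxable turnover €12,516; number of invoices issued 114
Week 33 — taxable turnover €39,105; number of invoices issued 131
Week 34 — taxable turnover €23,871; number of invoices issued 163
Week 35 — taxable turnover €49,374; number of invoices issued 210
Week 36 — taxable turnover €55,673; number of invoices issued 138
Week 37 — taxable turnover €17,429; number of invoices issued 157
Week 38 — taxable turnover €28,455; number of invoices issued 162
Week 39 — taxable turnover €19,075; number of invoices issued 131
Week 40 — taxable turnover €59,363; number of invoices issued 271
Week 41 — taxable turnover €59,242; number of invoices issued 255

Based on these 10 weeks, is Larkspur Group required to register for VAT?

Yes

Total taxable turnover: €12,516 + €39,105 + €23,871 + €49,374 + €55,673 + €17,429 + €28,455 + €19,075 + €59,363 + €59,242 = €364,103 (> €330,000).
Total number of invoices issued: 114 + 131 + 163 + 210 + 138 + 157 + 162 + 131 + 271 + 255 = 1,732 (> 1,600).
The test is 'and': both thresholds are exceeded.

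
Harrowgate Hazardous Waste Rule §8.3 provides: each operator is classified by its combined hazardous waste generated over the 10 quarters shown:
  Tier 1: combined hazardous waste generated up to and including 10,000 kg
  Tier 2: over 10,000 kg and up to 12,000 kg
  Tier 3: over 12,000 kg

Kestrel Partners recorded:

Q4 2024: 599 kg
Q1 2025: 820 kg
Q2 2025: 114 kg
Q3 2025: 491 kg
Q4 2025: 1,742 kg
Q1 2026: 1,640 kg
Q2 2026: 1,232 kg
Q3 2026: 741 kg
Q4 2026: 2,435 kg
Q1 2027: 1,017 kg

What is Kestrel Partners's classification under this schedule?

Combined hazardous waste generated: 599 kg + 820 kg + 114 kg + 491 kg + 1,742 kg + 1,640 kg + 1,232 kg + 741 kg + 2,435 kg + 1,017 kg = 10,831 kg.
10,000 kg < 10,831 kg ≤ 12,000 kg, so Tier 2 applies.

Tier 2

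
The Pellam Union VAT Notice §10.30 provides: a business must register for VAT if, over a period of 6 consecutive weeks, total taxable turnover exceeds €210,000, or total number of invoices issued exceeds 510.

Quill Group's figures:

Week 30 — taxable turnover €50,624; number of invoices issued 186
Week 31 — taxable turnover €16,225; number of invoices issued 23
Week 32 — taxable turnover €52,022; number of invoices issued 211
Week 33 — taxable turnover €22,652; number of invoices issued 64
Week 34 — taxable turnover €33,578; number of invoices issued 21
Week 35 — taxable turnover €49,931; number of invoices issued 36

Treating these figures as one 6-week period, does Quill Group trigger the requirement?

Yes

Total taxable turnover: €50,624 + €16,225 + €52,022 + €22,652 + €33,578 + €49,931 = €225,032 (> €210,000).
Total number of invoices issued: 186 + 23 + 211 + 64 + 21 + 36 = 541 (> 510).
The test is 'or': at least one threshold is exceeded.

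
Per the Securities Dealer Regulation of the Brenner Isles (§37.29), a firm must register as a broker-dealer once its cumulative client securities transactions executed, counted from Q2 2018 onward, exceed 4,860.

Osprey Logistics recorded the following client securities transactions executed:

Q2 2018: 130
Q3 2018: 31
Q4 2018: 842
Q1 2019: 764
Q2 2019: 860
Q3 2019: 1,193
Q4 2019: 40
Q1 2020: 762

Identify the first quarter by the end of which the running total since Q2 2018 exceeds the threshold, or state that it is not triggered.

Through Q2 2018: 130
Through Q3 2018: 161
Through Q4 2018: 1,003
Through Q1 2019: 1,767
Through Q2 2019: 2,627
Through Q3 2019: 3,820
Through Q4 2019: 3,860
Through Q1 2020: 4,622
Final cumulative total 4,622 ≤ 4,860; the threshold is never exceeded.

Not triggered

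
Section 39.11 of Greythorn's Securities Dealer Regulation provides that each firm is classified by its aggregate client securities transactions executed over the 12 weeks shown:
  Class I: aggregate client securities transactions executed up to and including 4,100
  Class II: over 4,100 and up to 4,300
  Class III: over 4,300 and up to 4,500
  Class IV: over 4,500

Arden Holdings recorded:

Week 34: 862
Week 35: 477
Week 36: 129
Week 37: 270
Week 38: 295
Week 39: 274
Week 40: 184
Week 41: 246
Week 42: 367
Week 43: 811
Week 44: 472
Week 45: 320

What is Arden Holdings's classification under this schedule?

Class IV

Aggregate client securities transactions executed: 862 + 477 + 129 + 270 + 295 + 274 + 184 + 246 + 367 + 811 + 472 + 320 = 4,707.
4,707 > 4,500, so Class IV applies.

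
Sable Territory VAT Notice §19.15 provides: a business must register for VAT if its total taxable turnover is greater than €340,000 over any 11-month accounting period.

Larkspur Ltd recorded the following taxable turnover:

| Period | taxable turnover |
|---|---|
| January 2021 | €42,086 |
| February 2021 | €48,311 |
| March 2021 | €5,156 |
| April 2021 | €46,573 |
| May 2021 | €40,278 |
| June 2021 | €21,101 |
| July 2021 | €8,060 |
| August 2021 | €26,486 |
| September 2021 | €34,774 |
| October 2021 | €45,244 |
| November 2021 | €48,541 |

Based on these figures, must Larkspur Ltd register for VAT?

Total taxable turnover: €42,086 + €48,311 + €5,156 + €46,573 + €40,278 + €21,101 + €8,060 + €26,486 + €34,774 + €45,244 + €48,541 = €366,610.
€366,610 > €340,000, so the threshold is exceeded.

Yes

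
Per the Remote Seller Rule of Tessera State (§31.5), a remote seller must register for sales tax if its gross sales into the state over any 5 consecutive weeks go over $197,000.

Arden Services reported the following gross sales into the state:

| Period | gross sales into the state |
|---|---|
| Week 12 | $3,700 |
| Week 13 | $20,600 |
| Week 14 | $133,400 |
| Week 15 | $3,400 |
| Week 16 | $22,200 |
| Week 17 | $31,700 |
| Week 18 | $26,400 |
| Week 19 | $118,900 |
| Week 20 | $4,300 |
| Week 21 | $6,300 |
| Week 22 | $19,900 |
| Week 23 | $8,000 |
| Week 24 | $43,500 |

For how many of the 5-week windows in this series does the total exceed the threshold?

4

Week 12–Week 16: $3,700 + $20,600 + $133,400 + $3,400 + $22,200 = $183,300 (under)
Week 13–Week 17: $20,600 + $133,400 + $3,400 + $22,200 + $31,700 = $211,300 (over)
Week 14–Week 18: $133,400 + $3,400 + $22,200 + $31,700 + $26,400 = $217,100 (over)
Week 15–Week 19: $3,400 + $22,200 + $31,700 + $26,400 + $118,900 = $202,600 (over)
Week 16–Week 20: $22,200 + $31,700 + $26,400 + $118,900 + $4,300 = $203,500 (over)
Week 17–Week 21: $31,700 + $26,400 + $118,900 + $4,300 + $6,300 = $187,600 (under)
Week 18–Week 22: $26,400 + $118,900 + $4,300 + $6,300 + $19,900 = $175,800 (under)
Week 19–Week 23: $118,900 + $4,300 + $6,300 + $19,900 + $8,000 = $157,400 (under)
Week 20–Week 24: $4,300 + $6,300 + $19,900 + $8,000 + $43,500 = $82,000 (under)
4 windows exceed the threshold.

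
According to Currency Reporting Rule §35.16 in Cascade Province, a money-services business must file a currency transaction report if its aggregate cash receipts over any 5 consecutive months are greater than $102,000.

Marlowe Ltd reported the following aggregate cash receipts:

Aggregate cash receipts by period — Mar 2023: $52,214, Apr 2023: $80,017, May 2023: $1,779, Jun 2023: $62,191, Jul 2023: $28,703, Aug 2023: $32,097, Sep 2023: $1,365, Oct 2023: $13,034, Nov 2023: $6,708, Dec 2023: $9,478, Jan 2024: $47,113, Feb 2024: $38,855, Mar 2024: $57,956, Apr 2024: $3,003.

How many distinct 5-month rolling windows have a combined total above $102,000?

Mar 2023–Jul 2023: $52,214 + $80,017 + $1,779 + $62,191 + $28,703 = $224,904 (over)
Apr 2023–Aug 2023: $80,017 + $1,779 + $62,191 + $28,703 + $32,097 = $204,787 (over)
May 2023–Sep 2023: $1,779 + $62,191 + $28,703 + $32,097 + $1,365 = $126,135 (over)
Jun 2023–Oct 2023: $62,191 + $28,703 + $32,097 + $1,365 + $13,034 = $137,390 (over)
Jul 2023–Nov 2023: $28,703 + $32,097 + $1,365 + $13,034 + $6,708 = $81,907 (under)
Aug 2023–Dec 2023: $32,097 + $1,365 + $13,034 + $6,708 + $9,478 = $62,682 (under)
Sep 2023–Jan 2024: $1,365 + $13,034 + $6,708 + $9,478 + $47,113 = $77,698 (under)
Oct 2023–Feb 2024: $13,034 + $6,708 + $9,478 + $47,113 + $38,855 = $115,188 (over)
Nov 2023–Mar 2024: $6,708 + $9,478 + $47,113 + $38,855 + $57,956 = $160,110 (over)
Dec 2023–Apr 2024: $9,478 + $47,113 + $38,855 + $57,956 + $3,003 = $156,405 (over)
7 windows exceed the threshold.

7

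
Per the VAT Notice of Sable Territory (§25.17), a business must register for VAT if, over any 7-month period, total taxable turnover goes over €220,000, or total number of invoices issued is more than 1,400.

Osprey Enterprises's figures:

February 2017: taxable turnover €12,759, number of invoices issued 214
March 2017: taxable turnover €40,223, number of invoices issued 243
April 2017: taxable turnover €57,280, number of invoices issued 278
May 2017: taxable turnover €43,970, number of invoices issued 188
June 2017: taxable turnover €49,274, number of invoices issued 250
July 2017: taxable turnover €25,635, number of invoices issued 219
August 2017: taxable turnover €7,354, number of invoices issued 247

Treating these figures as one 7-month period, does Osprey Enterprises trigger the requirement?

Yes

Total taxable turnover: €12,759 + €40,223 + €57,280 + €43,970 + €49,274 + €25,635 + €7,354 = €236,495 (> €220,000).
Total number of invoices issued: 214 + 243 + 278 + 188 + 250 + 219 + 247 = 1,639 (> 1,400).
The test is 'or': at least one threshold is exceeded.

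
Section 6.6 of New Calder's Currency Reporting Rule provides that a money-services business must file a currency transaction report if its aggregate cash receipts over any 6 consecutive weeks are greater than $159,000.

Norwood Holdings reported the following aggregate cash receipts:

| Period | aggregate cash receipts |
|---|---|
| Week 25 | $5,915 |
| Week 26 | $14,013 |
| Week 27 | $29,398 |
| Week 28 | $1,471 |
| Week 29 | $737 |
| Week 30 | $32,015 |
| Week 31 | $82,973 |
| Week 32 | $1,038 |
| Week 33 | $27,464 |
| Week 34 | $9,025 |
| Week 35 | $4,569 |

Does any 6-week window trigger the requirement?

Week 25–Week 30: $5,915 + $14,013 + $29,398 + $1,471 + $737 + $32,015 = $83,549 (under)
Week 26–Week 31: $14,013 + $29,398 + $1,471 + $737 + $32,015 + $82,973 = $160,607 (over)
Week 27–Week 32: $29,398 + $1,471 + $737 + $32,015 + $82,973 + $1,038 = $147,632 (under)
Week 28–Week 33: $1,471 + $737 + $32,015 + $82,973 + $1,038 + $27,464 = $145,698 (under)
Week 29–Week 34: $737 + $32,015 + $82,973 + $1,038 + $27,464 + $9,025 = $153,252 (under)
Week 30–Week 35: $32,015 + $82,973 + $1,038 + $27,464 + $9,025 + $4,569 = $157,084 (under)
At least one window exceeds $159,000.

Yes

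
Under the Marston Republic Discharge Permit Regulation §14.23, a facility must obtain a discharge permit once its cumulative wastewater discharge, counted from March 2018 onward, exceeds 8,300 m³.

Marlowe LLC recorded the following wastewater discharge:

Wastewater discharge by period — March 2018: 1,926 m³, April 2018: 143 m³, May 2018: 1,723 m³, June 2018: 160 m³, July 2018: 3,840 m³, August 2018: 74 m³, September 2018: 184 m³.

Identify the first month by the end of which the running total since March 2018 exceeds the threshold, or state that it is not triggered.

Not triggered

Through March 2018: 1,926 m³
Through April 2018: 2,069 m³
Through May 2018: 3,792 m³
Through June 2018: 3,952 m³
Through July 2018: 7,792 m³
Through August 2018: 7,866 m³
Through September 2018: 8,050 m³
Final cumulative total 8,050 m³ ≤ 8,300 m³; the threshold is never exceeded.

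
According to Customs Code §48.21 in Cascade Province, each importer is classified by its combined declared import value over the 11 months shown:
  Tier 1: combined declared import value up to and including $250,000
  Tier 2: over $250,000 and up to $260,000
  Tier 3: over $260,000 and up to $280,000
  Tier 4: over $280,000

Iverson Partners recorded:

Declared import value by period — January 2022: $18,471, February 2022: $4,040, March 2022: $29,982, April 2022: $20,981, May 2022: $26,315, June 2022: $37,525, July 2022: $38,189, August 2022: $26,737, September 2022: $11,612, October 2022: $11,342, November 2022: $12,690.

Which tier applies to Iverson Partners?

Combined declared import value: $18,471 + $4,040 + $29,982 + $20,981 + $26,315 + $37,525 + $38,189 + $26,737 + $11,612 + $11,342 + $12,690 = $237,884.
$237,884 ≤ $250,000, so Tier 1 applies.

Tier 1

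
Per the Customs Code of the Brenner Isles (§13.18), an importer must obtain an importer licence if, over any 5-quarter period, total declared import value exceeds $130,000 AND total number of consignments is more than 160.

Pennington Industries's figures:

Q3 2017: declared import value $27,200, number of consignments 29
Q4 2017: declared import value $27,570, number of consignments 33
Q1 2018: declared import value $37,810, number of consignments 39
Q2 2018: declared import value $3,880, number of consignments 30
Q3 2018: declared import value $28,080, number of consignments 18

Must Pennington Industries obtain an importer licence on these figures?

Total declared import value: $27,200 + $27,570 + $37,810 + $3,880 + $28,080 = $124,540 (≤ $130,000).
Total number of consignments: 29 + 33 + 39 + 30 + 18 = 149 (≤ 160).
The test is 'and': the rule requires both, and at least one is not exceeded.

No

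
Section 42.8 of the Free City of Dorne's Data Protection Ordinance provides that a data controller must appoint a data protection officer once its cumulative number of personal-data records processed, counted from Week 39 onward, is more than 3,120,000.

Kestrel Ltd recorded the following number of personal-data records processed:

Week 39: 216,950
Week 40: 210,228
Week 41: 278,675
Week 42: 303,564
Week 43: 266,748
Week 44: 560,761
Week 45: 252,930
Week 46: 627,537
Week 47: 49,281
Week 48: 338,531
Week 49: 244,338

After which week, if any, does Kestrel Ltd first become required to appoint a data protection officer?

Week 49

Through Week 39: 216,950
Through Week 40: 427,178
Through Week 41: 705,853
Through Week 42: 1,009,417
Through Week 43: 1,276,165
Through Week 44: 1,836,926
Through Week 45: 2,089,856
Through Week 46: 2,717,393
Through Week 47: 2,766,674
Through Week 48: 3,105,205
Through Week 49: 3,349,543 ← exceeds threshold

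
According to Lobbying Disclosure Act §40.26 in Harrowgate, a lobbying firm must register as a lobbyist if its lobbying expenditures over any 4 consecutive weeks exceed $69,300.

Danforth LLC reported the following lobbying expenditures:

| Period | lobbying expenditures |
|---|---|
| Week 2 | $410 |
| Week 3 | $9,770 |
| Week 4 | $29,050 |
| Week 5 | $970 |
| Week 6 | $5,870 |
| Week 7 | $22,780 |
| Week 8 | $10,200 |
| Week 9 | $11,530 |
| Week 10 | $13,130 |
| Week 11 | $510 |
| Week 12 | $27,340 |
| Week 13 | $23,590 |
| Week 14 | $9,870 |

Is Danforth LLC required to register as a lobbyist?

No

Week 2–Week 5: $410 + $9,770 + $29,050 + $970 = $40,200 (under)
Week 3–Week 6: $9,770 + $29,050 + $970 + $5,870 = $45,660 (under)
Week 4–Week 7: $29,050 + $970 + $5,870 + $22,780 = $58,670 (under)
Week 5–Week 8: $970 + $5,870 + $22,780 + $10,200 = $39,820 (under)
Week 6–Week 9: $5,870 + $22,780 + $10,200 + $11,530 = $50,380 (under)
Week 7–Week 10: $22,780 + $10,200 + $11,530 + $13,130 = $57,640 (under)
Week 8–Week 11: $10,200 + $11,530 + $13,130 + $510 = $35,370 (under)
Week 9–Week 12: $11,530 + $13,130 + $510 + $27,340 = $52,510 (under)
Week 10–Week 13: $13,130 + $510 + $27,340 + $23,590 = $64,570 (under)
Week 11–Week 14: $510 + $27,340 + $23,590 + $9,870 = $61,310 (under)
No window exceeds $69,300.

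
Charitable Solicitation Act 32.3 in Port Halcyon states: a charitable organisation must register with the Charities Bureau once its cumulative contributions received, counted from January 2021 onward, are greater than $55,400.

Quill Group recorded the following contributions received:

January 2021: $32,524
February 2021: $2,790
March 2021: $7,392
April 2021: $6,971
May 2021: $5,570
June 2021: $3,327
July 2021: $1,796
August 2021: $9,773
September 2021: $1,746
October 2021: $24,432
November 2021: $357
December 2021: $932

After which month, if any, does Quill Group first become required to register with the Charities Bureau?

Through January 2021: $32,524
Through February 2021: $35,314
Through March 2021: $42,706
Through April 2021: $49,677
Through May 2021: $55,247
Through June 2021: $58,574 ← exceeds threshold

June 2021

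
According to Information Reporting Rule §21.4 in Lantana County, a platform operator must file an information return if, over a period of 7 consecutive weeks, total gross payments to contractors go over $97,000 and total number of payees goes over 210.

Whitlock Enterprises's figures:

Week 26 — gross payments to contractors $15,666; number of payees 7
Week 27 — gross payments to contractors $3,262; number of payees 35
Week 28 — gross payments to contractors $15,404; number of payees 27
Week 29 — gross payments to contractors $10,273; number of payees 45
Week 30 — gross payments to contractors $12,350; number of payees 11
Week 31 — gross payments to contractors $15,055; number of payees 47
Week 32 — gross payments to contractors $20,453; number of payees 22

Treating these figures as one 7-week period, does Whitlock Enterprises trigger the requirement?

No

Total gross payments to contractors: $15,666 + $3,262 + $15,404 + $10,273 + $12,350 + $15,055 + $20,453 = $92,463 (≤ $97,000).
Total number of payees: 7 + 35 + 27 + 45 + 11 + 47 + 22 = 194 (≤ 210).
The test is 'and': the rule requires both, and at least one is not exceeded.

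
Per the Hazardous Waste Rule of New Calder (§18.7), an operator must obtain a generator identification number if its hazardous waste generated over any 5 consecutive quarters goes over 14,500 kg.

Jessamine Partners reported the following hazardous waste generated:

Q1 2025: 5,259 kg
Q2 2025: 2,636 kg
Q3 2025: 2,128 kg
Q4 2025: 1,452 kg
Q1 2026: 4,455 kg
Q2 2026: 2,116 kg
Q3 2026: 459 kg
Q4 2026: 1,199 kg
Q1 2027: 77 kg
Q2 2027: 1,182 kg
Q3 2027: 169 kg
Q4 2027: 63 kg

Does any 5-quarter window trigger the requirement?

Q1 2025–Q1 2026: 5,259 kg + 2,636 kg + 2,128 kg + 1,452 kg + 4,455 kg = 15,930 kg (over)
Q2 2025–Q2 2026: 2,636 kg + 2,128 kg + 1,452 kg + 4,455 kg + 2,116 kg = 12,787 kg (under)
Q3 2025–Q3 2026: 2,128 kg + 1,452 kg + 4,455 kg + 2,116 kg + 459 kg = 10,610 kg (under)
Q4 2025–Q4 2026: 1,452 kg + 4,455 kg + 2,116 kg + 459 kg + 1,199 kg = 9,681 kg (under)
Q1 2026–Q1 2027: 4,455 kg + 2,116 kg + 459 kg + 1,199 kg + 77 kg = 8,306 kg (under)
Q2 2026–Q2 2027: 2,116 kg + 459 kg + 1,199 kg + 77 kg + 1,182 kg = 5,033 kg (under)
Q3 2026–Q3 2027: 459 kg + 1,199 kg + 77 kg + 1,182 kg + 169 kg = 3,086 kg (under)
Q4 2026–Q4 2027: 1,199 kg + 77 kg + 1,182 kg + 169 kg + 63 kg = 2,690 kg (under)
At least one window exceeds 14,500 kg.

Yes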